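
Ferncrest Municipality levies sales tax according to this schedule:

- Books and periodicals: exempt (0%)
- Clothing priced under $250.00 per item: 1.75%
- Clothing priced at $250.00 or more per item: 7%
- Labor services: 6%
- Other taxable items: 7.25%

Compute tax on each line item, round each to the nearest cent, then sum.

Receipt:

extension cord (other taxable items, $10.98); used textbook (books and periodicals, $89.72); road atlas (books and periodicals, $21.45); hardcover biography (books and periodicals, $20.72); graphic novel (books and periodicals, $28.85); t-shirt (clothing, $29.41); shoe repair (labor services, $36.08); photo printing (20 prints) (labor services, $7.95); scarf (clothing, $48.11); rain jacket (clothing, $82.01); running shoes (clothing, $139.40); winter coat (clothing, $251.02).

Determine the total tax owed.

$26.24

Extension cord $10.98: other taxable items → 7.25% → $0.80
Used textbook $89.72: books and periodicals → 0% → $0.00
Road atlas $21.45: books and periodicals → 0% → $0.00
Hardcover biography $20.72: books and periodicals → 0% → $0.00
Graphic novel $28.85: books and periodicals → 0% → $0.00
T-shirt $29.41: clothing, under $250.00 → 1.75% → $0.51
Shoe repair $36.08: labor services → 6% → $2.16
Photo printing (20 prints) $7.95: labor services → 6% → $0.48
Scarf $48.11: clothing, under $250.00 → 1.75% → $0.84
Rain jacket $82.01: clothing, under $250.00 → 1.75% → $1.44
Running shoes $139.40: clothing, under $250.00 → 1.75% → $2.44
Winter coat $251.02: clothing, $250.00 or more → 7% → $17.57
Total tax = $0.80 + $0.51 + $2.16 + $0.48 + $0.84 + $1.44 + $2.44 + $17.57 = $26.24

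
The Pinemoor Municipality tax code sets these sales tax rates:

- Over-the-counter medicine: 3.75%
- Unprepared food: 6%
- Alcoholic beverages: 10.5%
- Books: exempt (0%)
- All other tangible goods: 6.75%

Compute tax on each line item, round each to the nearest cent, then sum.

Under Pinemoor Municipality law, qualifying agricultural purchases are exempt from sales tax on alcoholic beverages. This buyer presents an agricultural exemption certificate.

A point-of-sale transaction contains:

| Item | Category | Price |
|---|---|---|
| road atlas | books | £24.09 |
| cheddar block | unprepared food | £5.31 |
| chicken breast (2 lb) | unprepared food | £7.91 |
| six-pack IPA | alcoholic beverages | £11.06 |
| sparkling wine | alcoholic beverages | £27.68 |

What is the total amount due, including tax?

£76.84

Road atlas £24.09: books → 0% → £0.00
Cheddar block £5.31: unprepared food → 6% → £0.32
Chicken breast (2 lb) £7.91: unprepared food → 6% → £0.47
Six-pack IPA £11.06: alcoholic beverages, buyer-exempt → 0% → £0.00
Sparkling wine £27.68: alcoholic beverages, buyer-exempt → 0% → £0.00
Subtotal = £76.05; tax = £0.79; total due = £76.84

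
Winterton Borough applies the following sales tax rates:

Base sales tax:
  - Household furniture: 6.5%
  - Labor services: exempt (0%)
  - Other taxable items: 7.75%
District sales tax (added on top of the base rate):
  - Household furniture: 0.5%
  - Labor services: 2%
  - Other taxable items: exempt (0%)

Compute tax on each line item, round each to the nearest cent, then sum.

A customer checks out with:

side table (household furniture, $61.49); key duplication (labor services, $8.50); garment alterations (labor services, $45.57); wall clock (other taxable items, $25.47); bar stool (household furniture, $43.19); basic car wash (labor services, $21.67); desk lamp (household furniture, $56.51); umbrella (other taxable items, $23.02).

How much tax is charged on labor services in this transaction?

Key duplication $8.50: labor services → 0% + 2% district = 2% → $0.17
Garment alterations $45.57: labor services → 0% + 2% district = 2% → $0.91
Basic car wash $21.67: labor services → 0% + 2% district = 2% → $0.43
Tax on labor services = $0.17 + $0.91 + $0.43 = $1.51

$1.51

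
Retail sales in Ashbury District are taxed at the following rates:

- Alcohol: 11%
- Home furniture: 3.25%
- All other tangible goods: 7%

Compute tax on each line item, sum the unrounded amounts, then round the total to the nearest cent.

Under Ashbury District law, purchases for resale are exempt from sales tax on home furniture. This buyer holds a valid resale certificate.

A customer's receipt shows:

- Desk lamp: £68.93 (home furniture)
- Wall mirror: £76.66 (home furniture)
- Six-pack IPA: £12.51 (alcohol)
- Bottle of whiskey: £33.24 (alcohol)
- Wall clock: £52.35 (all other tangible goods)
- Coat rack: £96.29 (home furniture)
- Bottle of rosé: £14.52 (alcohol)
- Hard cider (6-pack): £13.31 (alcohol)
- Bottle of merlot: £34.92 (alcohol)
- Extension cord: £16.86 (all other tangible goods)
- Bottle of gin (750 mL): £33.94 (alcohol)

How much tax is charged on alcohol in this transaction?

Six-pack IPA £12.51: alcohol → 11% → £1.3761
Bottle of whiskey £33.24: alcohol → 11% → £3.6564
Bottle of rosé £14.52: alcohol → 11% → £1.5972
Hard cider (6-pack) £13.31: alcohol → 11% → £1.4641
Bottle of merlot £34.92: alcohol → 11% → £3.8412
Bottle of gin (750 mL) £33.94: alcohol → 11% → £3.7334
Tax on alcohol: unrounded sum = £15.6684 → £15.67

£15.67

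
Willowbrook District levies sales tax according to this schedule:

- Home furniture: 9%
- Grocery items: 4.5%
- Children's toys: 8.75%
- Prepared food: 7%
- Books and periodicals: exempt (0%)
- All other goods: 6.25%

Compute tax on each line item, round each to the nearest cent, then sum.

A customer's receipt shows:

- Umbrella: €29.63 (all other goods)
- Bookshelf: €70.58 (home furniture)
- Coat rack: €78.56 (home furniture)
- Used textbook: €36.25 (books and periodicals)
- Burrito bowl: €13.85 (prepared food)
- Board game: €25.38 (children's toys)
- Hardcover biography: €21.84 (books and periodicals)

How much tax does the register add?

€18.46

Umbrella €29.63: all other goods → 6.25% → €1.85
Bookshelf €70.58: home furniture → 9% → €6.35
Coat rack €78.56: home furniture → 9% → €7.07
Used textbook €36.25: books and periodicals → 0% → €0.00
Burrito bowl €13.85: prepared food → 7% → €0.97
Board game €25.38: children's toys → 8.75% → €2.22
Hardcover biography €21.84: books and periodicals → 0% → €0.00
Total tax = €1.85 + €6.35 + €7.07 + €0.97 + €2.22 = €18.46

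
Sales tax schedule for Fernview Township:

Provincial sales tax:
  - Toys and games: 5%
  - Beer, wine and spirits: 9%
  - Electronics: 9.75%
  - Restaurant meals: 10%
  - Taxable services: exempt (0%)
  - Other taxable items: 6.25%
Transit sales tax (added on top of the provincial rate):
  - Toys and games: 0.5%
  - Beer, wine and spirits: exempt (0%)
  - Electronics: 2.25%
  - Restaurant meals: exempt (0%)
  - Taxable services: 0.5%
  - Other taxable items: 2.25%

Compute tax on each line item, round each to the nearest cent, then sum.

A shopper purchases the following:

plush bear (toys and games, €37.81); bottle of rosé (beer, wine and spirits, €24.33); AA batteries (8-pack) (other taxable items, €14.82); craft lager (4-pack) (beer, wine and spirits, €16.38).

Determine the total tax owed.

Plush bear €37.81: toys and games → 5% + 0.5% transit = 5.5% → €2.08
Bottle of rosé €24.33: beer, wine and spirits → 9% + 0% transit = 9% → €2.19
AA batteries (8-pack) €14.82: other taxable items → 6.25% + 2.25% transit = 8.5% → €1.26
Craft lager (4-pack) €16.38: beer, wine and spirits → 9% + 0% transit = 9% → €1.47
Total tax = €2.08 + €2.19 + €1.26 + €1.47 = €7.00

€7.00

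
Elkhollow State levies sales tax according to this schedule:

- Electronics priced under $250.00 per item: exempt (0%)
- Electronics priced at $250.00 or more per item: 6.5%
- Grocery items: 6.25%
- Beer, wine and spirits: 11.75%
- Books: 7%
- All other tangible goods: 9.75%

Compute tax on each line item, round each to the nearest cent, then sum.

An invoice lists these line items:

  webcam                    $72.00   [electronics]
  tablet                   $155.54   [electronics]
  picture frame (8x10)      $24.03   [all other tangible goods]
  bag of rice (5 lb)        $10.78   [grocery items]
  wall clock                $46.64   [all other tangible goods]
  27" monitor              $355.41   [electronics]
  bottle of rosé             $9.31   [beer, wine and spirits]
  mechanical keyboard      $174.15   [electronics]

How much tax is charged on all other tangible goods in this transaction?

$6.89

Picture frame (8x10) $24.03: all other tangible goods → 9.75% → $2.34
Wall clock $46.64: all other tangible goods → 9.75% → $4.55
Tax on all other tangible goods = $2.34 + $4.55 = $6.89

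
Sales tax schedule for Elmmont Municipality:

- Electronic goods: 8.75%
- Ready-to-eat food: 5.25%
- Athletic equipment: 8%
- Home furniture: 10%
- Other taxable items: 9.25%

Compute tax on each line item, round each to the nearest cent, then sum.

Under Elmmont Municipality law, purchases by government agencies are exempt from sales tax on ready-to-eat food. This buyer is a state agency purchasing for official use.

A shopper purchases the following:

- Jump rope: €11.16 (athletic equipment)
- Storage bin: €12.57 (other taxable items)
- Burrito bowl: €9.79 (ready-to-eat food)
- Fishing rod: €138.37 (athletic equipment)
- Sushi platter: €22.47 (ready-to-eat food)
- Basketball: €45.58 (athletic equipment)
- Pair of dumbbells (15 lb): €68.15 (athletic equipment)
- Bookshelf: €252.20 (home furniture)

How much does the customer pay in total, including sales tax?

Jump rope €11.16: athletic equipment → 8% → €0.89
Storage bin €12.57: other taxable items → 9.25% → €1.16
Burrito bowl €9.79: ready-to-eat food, buyer-exempt → 0% → €0.00
Fishing rod €138.37: athletic equipment → 8% → €11.07
Sushi platter €22.47: ready-to-eat food, buyer-exempt → 0% → €0.00
Basketball €45.58: athletic equipment → 8% → €3.65
Pair of dumbbells (15 lb) €68.15: athletic equipment → 8% → €5.45
Bookshelf €252.20: home furniture → 10% → €25.22
Subtotal = €560.29; tax = €47.44; total due = €607.73

€607.73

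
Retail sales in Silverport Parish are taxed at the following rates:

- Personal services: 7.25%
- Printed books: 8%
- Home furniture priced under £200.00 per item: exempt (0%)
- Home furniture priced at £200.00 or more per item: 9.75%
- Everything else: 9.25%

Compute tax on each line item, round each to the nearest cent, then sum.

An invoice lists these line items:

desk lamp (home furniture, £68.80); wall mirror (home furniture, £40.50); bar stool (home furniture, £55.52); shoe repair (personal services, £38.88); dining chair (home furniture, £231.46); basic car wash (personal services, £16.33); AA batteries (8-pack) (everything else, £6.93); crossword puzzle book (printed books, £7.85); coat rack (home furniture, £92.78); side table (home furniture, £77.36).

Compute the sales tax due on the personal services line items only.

£4.00

Shoe repair £38.88: personal services → 7.25% → £2.82
Basic car wash £16.33: personal services → 7.25% → £1.18
Tax on personal services = £2.82 + £1.18 = £4.00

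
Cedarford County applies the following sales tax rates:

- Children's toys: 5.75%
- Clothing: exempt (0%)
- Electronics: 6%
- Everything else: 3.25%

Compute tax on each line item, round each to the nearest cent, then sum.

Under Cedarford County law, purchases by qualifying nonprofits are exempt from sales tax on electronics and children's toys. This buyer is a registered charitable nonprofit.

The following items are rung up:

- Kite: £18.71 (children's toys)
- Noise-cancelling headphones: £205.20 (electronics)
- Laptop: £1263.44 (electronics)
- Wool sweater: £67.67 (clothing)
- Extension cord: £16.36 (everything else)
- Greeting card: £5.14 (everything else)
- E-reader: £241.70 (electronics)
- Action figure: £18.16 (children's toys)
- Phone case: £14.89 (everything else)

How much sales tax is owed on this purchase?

£1.18

Kite £18.71: children's toys, buyer-exempt → 0% → £0.00
Noise-cancelling headphones £205.20: electronics, buyer-exempt → 0% → £0.00
Laptop £1263.44: electronics, buyer-exempt → 0% → £0.00
Wool sweater £67.67: clothing → 0% → £0.00
Extension cord £16.36: everything else → 3.25% → £0.53
Greeting card £5.14: everything else → 3.25% → £0.17
E-reader £241.70: electronics, buyer-exempt → 0% → £0.00
Action figure £18.16: children's toys, buyer-exempt → 0% → £0.00
Phone case £14.89: everything else → 3.25% → £0.48
Total tax = £0.53 + £0.17 + £0.48 = £1.18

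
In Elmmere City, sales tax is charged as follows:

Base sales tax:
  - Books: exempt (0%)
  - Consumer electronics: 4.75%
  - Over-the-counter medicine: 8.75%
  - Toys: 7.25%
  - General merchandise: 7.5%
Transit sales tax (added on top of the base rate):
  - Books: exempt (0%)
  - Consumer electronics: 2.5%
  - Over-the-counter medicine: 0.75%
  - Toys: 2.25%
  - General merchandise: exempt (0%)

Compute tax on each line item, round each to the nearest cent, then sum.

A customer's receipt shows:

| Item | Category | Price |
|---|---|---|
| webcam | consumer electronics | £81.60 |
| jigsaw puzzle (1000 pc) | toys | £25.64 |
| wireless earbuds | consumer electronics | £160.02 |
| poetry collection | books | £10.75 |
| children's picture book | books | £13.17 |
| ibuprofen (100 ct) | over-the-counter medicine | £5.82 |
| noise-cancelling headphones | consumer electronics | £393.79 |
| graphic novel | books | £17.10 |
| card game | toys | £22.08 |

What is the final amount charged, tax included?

£781.13

Webcam £81.60: consumer electronics → 4.75% + 2.5% transit = 7.25% → £5.92
Jigsaw puzzle (1000 pc) £25.64: toys → 7.25% + 2.25% transit = 9.5% → £2.44
Wireless earbuds £160.02: consumer electronics → 4.75% + 2.5% transit = 7.25% → £11.60
Poetry collection £10.75: books → 0% + 0% transit = 0% → £0.00
Children's picture book £13.17: books → 0% + 0% transit = 0% → £0.00
Ibuprofen (100 ct) £5.82: over-the-counter medicine → 8.75% + 0.75% transit = 9.5% → £0.55
Noise-cancelling headphones £393.79: consumer electronics → 4.75% + 2.5% transit = 7.25% → £28.55
Graphic novel £17.10: books → 0% + 0% transit = 0% → £0.00
Card game £22.08: toys → 7.25% + 2.25% transit = 9.5% → £2.10
Subtotal = £729.97; tax = £51.16; total due = £781.13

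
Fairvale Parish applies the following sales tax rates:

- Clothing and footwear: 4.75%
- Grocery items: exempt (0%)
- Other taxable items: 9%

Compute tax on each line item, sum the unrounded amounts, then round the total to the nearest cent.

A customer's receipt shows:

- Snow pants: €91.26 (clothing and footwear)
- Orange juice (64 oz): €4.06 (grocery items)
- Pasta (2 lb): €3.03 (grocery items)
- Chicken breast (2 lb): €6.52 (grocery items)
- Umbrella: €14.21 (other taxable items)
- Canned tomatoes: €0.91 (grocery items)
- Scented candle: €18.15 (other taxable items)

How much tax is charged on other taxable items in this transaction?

€2.91

Umbrella €14.21: other taxable items → 9% → €1.2789
Scented candle €18.15: other taxable items → 9% → €1.6335
Tax on other taxable items: unrounded sum = €2.9124 → €2.91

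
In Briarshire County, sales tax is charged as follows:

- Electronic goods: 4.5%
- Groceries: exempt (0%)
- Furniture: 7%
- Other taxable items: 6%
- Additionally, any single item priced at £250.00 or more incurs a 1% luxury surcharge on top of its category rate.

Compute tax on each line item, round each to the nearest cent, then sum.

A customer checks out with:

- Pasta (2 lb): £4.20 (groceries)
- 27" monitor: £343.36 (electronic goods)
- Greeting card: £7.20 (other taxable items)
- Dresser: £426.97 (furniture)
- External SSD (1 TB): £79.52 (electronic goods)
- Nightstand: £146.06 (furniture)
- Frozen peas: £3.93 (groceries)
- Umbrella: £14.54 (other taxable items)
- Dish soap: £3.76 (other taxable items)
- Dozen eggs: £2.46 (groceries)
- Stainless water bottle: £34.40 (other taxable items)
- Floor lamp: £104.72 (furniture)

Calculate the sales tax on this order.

£77.76

Pasta (2 lb) £4.20: groceries → 0% → £0.00
27" monitor £343.36: electronic goods → 4.5% + 1% surcharge = 5.5% → £18.88
Greeting card £7.20: other taxable items → 6% → £0.43
Dresser £426.97: furniture → 7% + 1% surcharge = 8% → £34.16
External SSD (1 TB) £79.52: electronic goods → 4.5% → £3.58
Nightstand £146.06: furniture → 7% → £10.22
Frozen peas £3.93: groceries → 0% → £0.00
Umbrella £14.54: other taxable items → 6% → £0.87
Dish soap £3.76: other taxable items → 6% → £0.23
Dozen eggs £2.46: groceries → 0% → £0.00
Stainless water bottle £34.40: other taxable items → 6% → £2.06
Floor lamp £104.72: furniture → 7% → £7.33
Total tax = £18.88 + £0.43 + £34.16 + £3.58 + £10.22 + £0.87 + £0.23 + £2.06 + £7.33 = £77.76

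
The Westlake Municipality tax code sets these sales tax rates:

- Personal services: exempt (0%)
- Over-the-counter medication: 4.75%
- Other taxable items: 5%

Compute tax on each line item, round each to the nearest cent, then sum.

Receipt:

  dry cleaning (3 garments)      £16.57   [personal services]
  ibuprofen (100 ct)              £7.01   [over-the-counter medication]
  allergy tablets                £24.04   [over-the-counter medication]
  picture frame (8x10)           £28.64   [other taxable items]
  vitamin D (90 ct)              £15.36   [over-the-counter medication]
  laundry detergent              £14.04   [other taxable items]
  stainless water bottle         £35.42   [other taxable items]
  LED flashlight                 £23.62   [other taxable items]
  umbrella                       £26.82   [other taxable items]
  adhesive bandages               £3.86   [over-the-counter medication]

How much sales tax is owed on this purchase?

Dry cleaning (3 garments) £16.57: personal services → 0% → £0.00
Ibuprofen (100 ct) £7.01: over-the-counter medication → 4.75% → £0.33
Allergy tablets £24.04: over-the-counter medication → 4.75% → £1.14
Picture frame (8x10) £28.64: other taxable items → 5% → £1.43
Vitamin D (90 ct) £15.36: over-the-counter medication → 4.75% → £0.73
Laundry detergent £14.04: other taxable items → 5% → £0.70
Stainless water bottle £35.42: other taxable items → 5% → £1.77
LED flashlight £23.62: other taxable items → 5% → £1.18
Umbrella £26.82: other taxable items → 5% → £1.34
Adhesive bandages £3.86: over-the-counter medication → 4.75% → £0.18
Total tax = £0.33 + £1.14 + £1.43 + £0.73 + £0.70 + £1.77 + £1.18 + £1.34 + £0.18 = £8.80

£8.80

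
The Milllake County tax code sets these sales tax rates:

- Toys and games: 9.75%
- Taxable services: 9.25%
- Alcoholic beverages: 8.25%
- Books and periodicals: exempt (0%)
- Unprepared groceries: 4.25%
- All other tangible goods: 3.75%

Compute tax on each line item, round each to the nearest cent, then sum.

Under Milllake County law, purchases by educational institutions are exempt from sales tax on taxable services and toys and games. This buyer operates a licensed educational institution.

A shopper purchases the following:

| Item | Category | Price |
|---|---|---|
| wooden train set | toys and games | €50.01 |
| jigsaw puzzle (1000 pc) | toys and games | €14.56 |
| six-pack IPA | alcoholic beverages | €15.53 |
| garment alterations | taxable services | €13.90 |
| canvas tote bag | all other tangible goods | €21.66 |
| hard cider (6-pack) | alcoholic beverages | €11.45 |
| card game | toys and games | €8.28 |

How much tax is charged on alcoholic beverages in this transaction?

€2.22

Six-pack IPA €15.53: alcoholic beverages → 8.25% → €1.28
Hard cider (6-pack) €11.45: alcoholic beverages → 8.25% → €0.94
Tax on alcoholic beverages = €1.28 + €0.94 = €2.22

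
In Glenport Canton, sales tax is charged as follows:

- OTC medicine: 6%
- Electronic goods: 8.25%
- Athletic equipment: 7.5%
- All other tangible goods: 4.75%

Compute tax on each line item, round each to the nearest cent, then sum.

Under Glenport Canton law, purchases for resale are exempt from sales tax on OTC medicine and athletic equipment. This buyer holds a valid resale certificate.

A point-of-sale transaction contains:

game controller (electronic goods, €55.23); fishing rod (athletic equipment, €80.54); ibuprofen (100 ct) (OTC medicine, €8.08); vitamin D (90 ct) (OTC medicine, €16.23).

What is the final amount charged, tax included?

€164.64

Game controller €55.23: electronic goods → 8.25% → €4.56
Fishing rod €80.54: athletic equipment, buyer-exempt → 0% → €0.00
Ibuprofen (100 ct) €8.08: OTC medicine, buyer-exempt → 0% → €0.00
Vitamin D (90 ct) €16.23: OTC medicine, buyer-exempt → 0% → €0.00
Subtotal = €160.08; tax = €4.56; total due = €164.64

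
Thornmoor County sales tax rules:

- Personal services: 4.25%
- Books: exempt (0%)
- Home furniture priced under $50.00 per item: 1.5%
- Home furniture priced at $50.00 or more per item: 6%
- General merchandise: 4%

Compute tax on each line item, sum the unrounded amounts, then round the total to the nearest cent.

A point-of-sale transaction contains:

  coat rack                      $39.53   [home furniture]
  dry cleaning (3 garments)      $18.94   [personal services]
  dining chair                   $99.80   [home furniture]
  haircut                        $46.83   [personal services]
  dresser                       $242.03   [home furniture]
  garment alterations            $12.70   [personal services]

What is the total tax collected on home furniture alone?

$21.10

Coat rack $39.53: home furniture, under $50.00 → 1.5% → $0.59295
Dining chair $99.80: home furniture, $50.00 or more → 6% → $5.988
Dresser $242.03: home furniture, $50.00 or more → 6% → $14.5218
Tax on home furniture: unrounded sum = $21.10275 → $21.10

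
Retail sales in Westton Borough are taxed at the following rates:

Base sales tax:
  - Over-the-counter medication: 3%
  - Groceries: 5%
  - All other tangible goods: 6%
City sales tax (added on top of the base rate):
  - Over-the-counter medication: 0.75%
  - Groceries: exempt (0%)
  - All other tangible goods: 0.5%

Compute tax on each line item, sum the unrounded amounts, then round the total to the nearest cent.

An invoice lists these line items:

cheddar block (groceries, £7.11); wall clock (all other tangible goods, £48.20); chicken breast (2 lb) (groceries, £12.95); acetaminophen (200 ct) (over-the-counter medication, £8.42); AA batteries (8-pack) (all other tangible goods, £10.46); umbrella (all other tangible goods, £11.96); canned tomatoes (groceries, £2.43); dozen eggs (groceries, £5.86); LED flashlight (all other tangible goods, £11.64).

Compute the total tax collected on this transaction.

£7.08

Cheddar block £7.11: groceries → 5% + 0% city = 5% → £0.3555
Wall clock £48.20: all other tangible goods → 6% + 0.5% city = 6.5% → £3.133
Chicken breast (2 lb) £12.95: groceries → 5% + 0% city = 5% → £0.6475
Acetaminophen (200 ct) £8.42: over-the-counter medication → 3% + 0.75% city = 3.75% → £0.31575
AA batteries (8-pack) £10.46: all other tangible goods → 6% + 0.5% city = 6.5% → £0.6799
Umbrella £11.96: all other tangible goods → 6% + 0.5% city = 6.5% → £0.7774
Canned tomatoes £2.43: groceries → 5% + 0% city = 5% → £0.1215
Dozen eggs £5.86: groceries → 5% + 0% city = 5% → £0.293
LED flashlight £11.64: all other tangible goods → 6% + 0.5% city = 6.5% → £0.7566
Unrounded tax sum = £7.08015 → £7.08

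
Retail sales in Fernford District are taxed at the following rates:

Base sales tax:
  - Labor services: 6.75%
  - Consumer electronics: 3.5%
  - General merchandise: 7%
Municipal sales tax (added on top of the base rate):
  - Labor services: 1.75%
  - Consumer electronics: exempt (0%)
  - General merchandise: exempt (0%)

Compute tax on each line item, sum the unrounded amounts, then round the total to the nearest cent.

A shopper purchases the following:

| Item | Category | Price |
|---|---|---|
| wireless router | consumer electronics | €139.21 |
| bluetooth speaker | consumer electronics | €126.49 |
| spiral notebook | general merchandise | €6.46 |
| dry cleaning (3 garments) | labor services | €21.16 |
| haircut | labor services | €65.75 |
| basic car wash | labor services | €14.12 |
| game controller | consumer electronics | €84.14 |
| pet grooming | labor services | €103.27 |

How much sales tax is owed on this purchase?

Wireless router €139.21: consumer electronics → 3.5% + 0% municipal = 3.5% → €4.87235
Bluetooth speaker €126.49: consumer electronics → 3.5% + 0% municipal = 3.5% → €4.42715
Spiral notebook €6.46: general merchandise → 7% + 0% municipal = 7% → €0.4522
Dry cleaning (3 garments) €21.16: labor services → 6.75% + 1.75% municipal = 8.5% → €1.7986
Haircut €65.75: labor services → 6.75% + 1.75% municipal = 8.5% → €5.58875
Basic car wash €14.12: labor services → 6.75% + 1.75% municipal = 8.5% → €1.2002
Game controller €84.14: consumer electronics → 3.5% + 0% municipal = 3.5% → €2.9449
Pet grooming €103.27: labor services → 6.75% + 1.75% municipal = 8.5% → €8.77795
Unrounded tax sum = €30.0621 → €30.06

€30.06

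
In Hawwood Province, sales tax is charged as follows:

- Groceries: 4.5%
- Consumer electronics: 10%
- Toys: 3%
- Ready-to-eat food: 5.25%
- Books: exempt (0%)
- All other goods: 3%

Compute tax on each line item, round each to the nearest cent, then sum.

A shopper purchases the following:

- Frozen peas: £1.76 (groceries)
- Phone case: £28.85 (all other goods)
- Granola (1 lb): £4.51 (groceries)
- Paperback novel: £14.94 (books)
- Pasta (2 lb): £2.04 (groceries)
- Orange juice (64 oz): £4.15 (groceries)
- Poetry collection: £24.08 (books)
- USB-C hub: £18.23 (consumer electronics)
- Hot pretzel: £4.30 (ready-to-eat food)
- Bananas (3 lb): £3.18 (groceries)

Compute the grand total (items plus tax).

£109.66

Frozen peas £1.76: groceries → 4.5% → £0.08
Phone case £28.85: all other goods → 3% → £0.87
Granola (1 lb) £4.51: groceries → 4.5% → £0.20
Paperback novel £14.94: books → 0% → £0.00
Pasta (2 lb) £2.04: groceries → 4.5% → £0.09
Orange juice (64 oz) £4.15: groceries → 4.5% → £0.19
Poetry collection £24.08: books → 0% → £0.00
USB-C hub £18.23: consumer electronics → 10% → £1.82
Hot pretzel £4.30: ready-to-eat food → 5.25% → £0.23
Bananas (3 lb) £3.18: groceries → 4.5% → £0.14
Subtotal = £106.04; tax = £3.62; total due = £109.66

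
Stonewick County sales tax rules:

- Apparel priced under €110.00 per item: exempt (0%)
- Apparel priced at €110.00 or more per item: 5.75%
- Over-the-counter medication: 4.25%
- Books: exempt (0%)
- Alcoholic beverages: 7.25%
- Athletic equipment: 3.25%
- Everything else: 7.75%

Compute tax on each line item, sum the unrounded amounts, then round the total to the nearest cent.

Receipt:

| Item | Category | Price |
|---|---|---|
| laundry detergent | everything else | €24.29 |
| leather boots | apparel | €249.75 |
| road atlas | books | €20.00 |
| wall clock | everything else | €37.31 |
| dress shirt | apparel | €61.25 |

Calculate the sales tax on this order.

Laundry detergent €24.29: everything else → 7.75% → €1.882475
Leather boots €249.75: apparel, €110.00 or more → 5.75% → €14.360625
Road atlas €20.00: books → 0% → €0.00
Wall clock €37.31: everything else → 7.75% → €2.891525
Dress shirt €61.25: apparel, under €110.00 → 0% → €0.00
Unrounded tax sum = €19.134625 → €19.13

€19.13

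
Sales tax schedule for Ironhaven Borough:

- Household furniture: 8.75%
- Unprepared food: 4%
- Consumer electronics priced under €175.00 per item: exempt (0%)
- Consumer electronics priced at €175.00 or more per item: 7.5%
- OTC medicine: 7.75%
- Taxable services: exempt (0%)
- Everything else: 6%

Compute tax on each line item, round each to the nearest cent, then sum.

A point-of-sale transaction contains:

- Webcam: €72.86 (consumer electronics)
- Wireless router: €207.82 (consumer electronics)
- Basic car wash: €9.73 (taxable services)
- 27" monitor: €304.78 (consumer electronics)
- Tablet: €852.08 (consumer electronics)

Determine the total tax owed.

€102.36

Webcam €72.86: consumer electronics, under €175.00 → 0% → €0.00
Wireless router €207.82: consumer electronics, €175.00 or more → 7.5% → €15.59
Basic car wash €9.73: taxable services → 0% → €0.00
27" monitor €304.78: consumer electronics, €175.00 or more → 7.5% → €22.86
Tablet €852.08: consumer electronics, €175.00 or more → 7.5% → €63.91
Total tax = €15.59 + €22.86 + €63.91 = €102.36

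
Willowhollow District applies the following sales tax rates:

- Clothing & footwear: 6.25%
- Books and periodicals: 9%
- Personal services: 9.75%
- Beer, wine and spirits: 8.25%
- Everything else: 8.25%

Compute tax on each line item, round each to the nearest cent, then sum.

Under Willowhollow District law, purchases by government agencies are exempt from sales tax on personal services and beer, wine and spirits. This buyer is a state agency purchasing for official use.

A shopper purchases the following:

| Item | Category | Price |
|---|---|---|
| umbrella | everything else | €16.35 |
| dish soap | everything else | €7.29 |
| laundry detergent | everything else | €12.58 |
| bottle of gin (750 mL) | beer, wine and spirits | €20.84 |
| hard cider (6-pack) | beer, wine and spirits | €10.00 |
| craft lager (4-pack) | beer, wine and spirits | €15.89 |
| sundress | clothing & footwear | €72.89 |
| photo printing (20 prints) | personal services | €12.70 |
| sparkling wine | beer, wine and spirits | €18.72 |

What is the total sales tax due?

€7.55

Umbrella €16.35: everything else → 8.25% → €1.35
Dish soap €7.29: everything else → 8.25% → €0.60
Laundry detergent €12.58: everything else → 8.25% → €1.04
Bottle of gin (750 mL) €20.84: beer, wine and spirits, buyer-exempt → 0% → €0.00
Hard cider (6-pack) €10.00: beer, wine and spirits, buyer-exempt → 0% → €0.00
Craft lager (4-pack) €15.89: beer, wine and spirits, buyer-exempt → 0% → €0.00
Sundress €72.89: clothing & footwear → 6.25% → €4.56
Photo printing (20 prints) €12.70: personal services, buyer-exempt → 0% → €0.00
Sparkling wine €18.72: beer, wine and spirits, buyer-exempt → 0% → €0.00
Total tax = €1.35 + €0.60 + €1.04 + €4.56 = €7.55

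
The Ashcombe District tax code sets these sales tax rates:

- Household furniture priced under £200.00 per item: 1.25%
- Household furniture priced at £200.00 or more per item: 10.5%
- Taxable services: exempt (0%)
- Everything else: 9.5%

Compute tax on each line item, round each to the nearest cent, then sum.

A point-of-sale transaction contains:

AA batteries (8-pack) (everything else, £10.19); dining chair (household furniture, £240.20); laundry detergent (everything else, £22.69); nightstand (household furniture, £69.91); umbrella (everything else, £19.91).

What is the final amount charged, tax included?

£394.01

AA batteries (8-pack) £10.19: everything else → 9.5% → £0.97
Dining chair £240.20: household furniture, £200.00 or more → 10.5% → £25.22
Laundry detergent £22.69: everything else → 9.5% → £2.16
Nightstand £69.91: household furniture, under £200.00 → 1.25% → £0.87
Umbrella £19.91: everything else → 9.5% → £1.89
Subtotal = £362.90; tax = £31.11; total due = £394.01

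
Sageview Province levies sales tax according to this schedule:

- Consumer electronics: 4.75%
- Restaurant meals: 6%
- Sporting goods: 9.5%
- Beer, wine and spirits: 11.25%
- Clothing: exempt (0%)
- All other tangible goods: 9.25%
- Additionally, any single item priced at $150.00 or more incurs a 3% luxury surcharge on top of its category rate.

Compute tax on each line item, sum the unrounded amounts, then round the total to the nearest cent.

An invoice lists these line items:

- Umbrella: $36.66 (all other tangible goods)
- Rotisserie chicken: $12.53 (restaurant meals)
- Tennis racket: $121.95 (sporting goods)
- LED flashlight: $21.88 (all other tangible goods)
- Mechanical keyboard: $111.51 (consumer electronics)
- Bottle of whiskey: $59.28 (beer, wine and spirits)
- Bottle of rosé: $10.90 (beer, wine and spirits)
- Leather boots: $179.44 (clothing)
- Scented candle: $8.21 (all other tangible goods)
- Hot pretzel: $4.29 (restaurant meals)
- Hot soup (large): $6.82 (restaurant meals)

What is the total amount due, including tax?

Umbrella $36.66: all other tangible goods → 9.25% → $3.39105
Rotisserie chicken $12.53: restaurant meals → 6% → $0.7518
Tennis racket $121.95: sporting goods → 9.5% → $11.58525
LED flashlight $21.88: all other tangible goods → 9.25% → $2.0239
Mechanical keyboard $111.51: consumer electronics → 4.75% → $5.296725
Bottle of whiskey $59.28: beer, wine and spirits → 11.25% → $6.669
Bottle of rosé $10.90: beer, wine and spirits → 11.25% → $1.22625
Leather boots $179.44: clothing → 0% + 3% surcharge = 3% → $5.3832
Scented candle $8.21: all other tangible goods → 9.25% → $0.759425
Hot pretzel $4.29: restaurant meals → 6% → $0.2574
Hot soup (large) $6.82: restaurant meals → 6% → $0.4092
Subtotal = $573.47; unrounded tax = $37.7532 → $37.75; total due = $611.22

$611.22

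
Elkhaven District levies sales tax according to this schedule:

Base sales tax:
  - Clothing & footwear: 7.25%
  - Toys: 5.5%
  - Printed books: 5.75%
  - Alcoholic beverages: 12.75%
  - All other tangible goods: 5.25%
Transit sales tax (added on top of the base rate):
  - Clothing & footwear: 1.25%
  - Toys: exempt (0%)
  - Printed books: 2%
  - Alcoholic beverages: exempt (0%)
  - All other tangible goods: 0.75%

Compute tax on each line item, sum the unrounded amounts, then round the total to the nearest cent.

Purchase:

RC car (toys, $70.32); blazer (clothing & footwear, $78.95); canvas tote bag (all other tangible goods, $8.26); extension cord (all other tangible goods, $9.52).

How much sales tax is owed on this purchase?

$11.65

RC car $70.32: toys → 5.5% + 0% transit = 5.5% → $3.8676
Blazer $78.95: clothing & footwear → 7.25% + 1.25% transit = 8.5% → $6.71075
Canvas tote bag $8.26: all other tangible goods → 5.25% + 0.75% transit = 6% → $0.4956
Extension cord $9.52: all other tangible goods → 5.25% + 0.75% transit = 6% → $0.5712
Unrounded tax sum = $11.64515 → $11.65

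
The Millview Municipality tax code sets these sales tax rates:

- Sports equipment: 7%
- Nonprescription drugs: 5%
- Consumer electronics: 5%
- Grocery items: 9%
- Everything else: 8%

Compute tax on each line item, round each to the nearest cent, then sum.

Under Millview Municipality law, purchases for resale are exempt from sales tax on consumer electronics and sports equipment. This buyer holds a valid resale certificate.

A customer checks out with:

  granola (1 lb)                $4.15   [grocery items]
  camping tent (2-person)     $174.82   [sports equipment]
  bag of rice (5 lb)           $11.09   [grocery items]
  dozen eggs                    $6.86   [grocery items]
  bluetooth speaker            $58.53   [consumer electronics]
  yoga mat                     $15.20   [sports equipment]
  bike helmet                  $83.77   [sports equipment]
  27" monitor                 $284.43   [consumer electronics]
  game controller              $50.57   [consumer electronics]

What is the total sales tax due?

Granola (1 lb) $4.15: grocery items → 9% → $0.37
Camping tent (2-person) $174.82: sports equipment, buyer-exempt → 0% → $0.00
Bag of rice (5 lb) $11.09: grocery items → 9% → $1.00
Dozen eggs $6.86: grocery items → 9% → $0.62
Bluetooth speaker $58.53: consumer electronics, buyer-exempt → 0% → $0.00
Yoga mat $15.20: sports equipment, buyer-exempt → 0% → $0.00
Bike helmet $83.77: sports equipment, buyer-exempt → 0% → $0.00
27" monitor $284.43: consumer electronics, buyer-exempt → 0% → $0.00
Game controller $50.57: consumer electronics, buyer-exempt → 0% → $0.00
Total tax = $0.37 + $1.00 + $0.62 = $1.99

$1.99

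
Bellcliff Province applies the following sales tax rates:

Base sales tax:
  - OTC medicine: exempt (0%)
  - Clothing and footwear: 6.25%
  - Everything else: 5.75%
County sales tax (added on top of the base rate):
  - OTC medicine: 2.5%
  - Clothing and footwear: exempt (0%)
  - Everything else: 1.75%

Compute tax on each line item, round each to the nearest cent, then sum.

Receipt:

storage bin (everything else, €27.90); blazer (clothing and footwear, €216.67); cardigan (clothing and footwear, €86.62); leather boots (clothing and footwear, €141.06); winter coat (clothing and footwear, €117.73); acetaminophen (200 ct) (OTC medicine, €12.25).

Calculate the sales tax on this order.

€37.53

Storage bin €27.90: everything else → 5.75% + 1.75% county = 7.5% → €2.09
Blazer €216.67: clothing and footwear → 6.25% + 0% county = 6.25% → €13.54
Cardigan €86.62: clothing and footwear → 6.25% + 0% county = 6.25% → €5.41
Leather boots €141.06: clothing and footwear → 6.25% + 0% county = 6.25% → €8.82
Winter coat €117.73: clothing and footwear → 6.25% + 0% county = 6.25% → €7.36
Acetaminophen (200 ct) €12.25: OTC medicine → 0% + 2.5% county = 2.5% → €0.31
Total tax = €2.09 + €13.54 + €5.41 + €8.82 + €7.36 + €0.31 = €37.53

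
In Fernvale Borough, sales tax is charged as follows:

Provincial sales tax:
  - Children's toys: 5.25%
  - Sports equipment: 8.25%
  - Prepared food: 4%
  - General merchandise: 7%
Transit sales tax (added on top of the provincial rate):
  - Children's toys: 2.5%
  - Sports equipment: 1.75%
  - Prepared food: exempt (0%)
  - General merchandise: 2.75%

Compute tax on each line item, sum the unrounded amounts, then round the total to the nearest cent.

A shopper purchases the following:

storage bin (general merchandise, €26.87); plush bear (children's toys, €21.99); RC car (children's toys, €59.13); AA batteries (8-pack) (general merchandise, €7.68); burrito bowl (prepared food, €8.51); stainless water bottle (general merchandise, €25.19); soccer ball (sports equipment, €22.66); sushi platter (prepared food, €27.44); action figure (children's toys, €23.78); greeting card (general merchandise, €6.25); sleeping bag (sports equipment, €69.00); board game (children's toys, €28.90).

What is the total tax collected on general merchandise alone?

€6.43

Storage bin €26.87: general merchandise → 7% + 2.75% transit = 9.75% → €2.619825
AA batteries (8-pack) €7.68: general merchandise → 7% + 2.75% transit = 9.75% → €0.7488
Stainless water bottle €25.19: general merchandise → 7% + 2.75% transit = 9.75% → €2.456025
Greeting card €6.25: general merchandise → 7% + 2.75% transit = 9.75% → €0.609375
Tax on general merchandise: unrounded sum = €6.434025 → €6.43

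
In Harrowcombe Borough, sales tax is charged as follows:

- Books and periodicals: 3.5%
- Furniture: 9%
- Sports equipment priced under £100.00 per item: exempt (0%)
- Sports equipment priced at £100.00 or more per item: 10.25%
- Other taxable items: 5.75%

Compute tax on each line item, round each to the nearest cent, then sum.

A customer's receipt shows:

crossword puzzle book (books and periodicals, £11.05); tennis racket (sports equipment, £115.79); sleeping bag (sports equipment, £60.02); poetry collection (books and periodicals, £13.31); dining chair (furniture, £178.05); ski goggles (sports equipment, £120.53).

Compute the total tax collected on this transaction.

£41.10

Crossword puzzle book £11.05: books and periodicals → 3.5% → £0.39
Tennis racket £115.79: sports equipment, £100.00 or more → 10.25% → £11.87
Sleeping bag £60.02: sports equipment, under £100.00 → 0% → £0.00
Poetry collection £13.31: books and periodicals → 3.5% → £0.47
Dining chair £178.05: furniture → 9% → £16.02
Ski goggles £120.53: sports equipment, £100.00 or more → 10.25% → £12.35
Total tax = £0.39 + £11.87 + £0.47 + £16.02 + £12.35 = £41.10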